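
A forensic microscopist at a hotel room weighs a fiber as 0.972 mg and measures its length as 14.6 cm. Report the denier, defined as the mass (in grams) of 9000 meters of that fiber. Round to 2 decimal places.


Denier calculation:
Mass in grams = 0.972 mg / 1000 = 0.000972 g
Length in meters = 14.6 cm / 100 = 0.146 m
Linear density = mass / length = 0.000972 / 0.146 = 0.00665753 g/m
Denier = (g/m) * 9000 = 0.00665753 * 9000 = 59.92

59.92


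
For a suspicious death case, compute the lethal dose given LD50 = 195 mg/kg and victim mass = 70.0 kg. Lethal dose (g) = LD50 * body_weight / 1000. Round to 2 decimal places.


Lethal dose calculation:
Lethal dose = LD50 * body_weight / 1000
= 195 * 70.0 / 1000
= 13650 / 1000
= 13.65 g

13.65


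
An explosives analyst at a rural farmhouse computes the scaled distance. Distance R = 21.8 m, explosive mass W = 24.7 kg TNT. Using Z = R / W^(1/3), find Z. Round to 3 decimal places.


Scaled distance calculation:
W^(1/3) = 24.7^(1/3) = 2.912275
Z = R / W^(1/3) = 21.8 / 2.912275
Z = 7.486 m/kg^(1/3)

7.486


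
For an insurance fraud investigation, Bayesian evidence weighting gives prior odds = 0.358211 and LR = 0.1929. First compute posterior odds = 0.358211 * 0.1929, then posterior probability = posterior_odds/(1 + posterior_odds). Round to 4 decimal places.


Bayesian evidence evaluation:
Posterior odds = prior_odds * LR = 0.358211 * 0.1929 = 0.0690989
Posterior probability = posterior_odds / (1 + posterior_odds)
= 0.0690989 / (1 + 0.0690989)
= 0.0690989 / 1.0690989
= 0.0646

0.0646


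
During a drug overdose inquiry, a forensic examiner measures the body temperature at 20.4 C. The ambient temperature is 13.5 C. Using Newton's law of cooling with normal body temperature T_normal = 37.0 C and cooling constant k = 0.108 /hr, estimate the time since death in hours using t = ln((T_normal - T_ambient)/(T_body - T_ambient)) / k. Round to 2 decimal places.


Using Newton's law of cooling:
t = ln((T_normal - T_ambient) / (T_body - T_ambient)) / k
T_normal - T_ambient = 23.5
T_body - T_ambient = 6.9
Ratio = 3.405797
ln(ratio) = 1.225479
t = 1.225479 / 0.108 = 11.35 hours

11.35


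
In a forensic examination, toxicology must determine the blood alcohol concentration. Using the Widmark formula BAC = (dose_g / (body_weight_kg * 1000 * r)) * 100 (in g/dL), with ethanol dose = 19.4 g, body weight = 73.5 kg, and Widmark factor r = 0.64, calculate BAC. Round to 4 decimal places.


Applying the Widmark formula:
BAC = (dose_g / (body_wt * 1000 * r)) * 100
Denominator = 73.5 * 1000 * 0.64 = 47040
BAC = (19.4 / 47040) * 100
BAC = 0.0412 g/dL

0.0412


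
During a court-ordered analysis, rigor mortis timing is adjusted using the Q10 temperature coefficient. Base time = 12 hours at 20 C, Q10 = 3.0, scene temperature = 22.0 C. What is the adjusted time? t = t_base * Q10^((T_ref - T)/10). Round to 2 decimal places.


Rigor mortis time adjustment:
Exponent = (T_ref - T_actual) / 10 = (20 - 22.0) / 10 = -0.2
Q10 factor = 3.0^-0.2 = 0.80274
t_adjusted = 12 * 0.80274 = 9.63 hours

9.63


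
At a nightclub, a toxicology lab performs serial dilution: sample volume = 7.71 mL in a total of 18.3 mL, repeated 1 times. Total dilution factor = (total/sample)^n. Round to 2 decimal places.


Dilution factor calculation:
Single dilution = V_total / V_sample = 18.3 / 7.71 ≈ 2.373541
Number of dilutions = 1
Total DF = (18.3 / 7.71)^1 (full precision, rounded at the end) = 2.37

2.37


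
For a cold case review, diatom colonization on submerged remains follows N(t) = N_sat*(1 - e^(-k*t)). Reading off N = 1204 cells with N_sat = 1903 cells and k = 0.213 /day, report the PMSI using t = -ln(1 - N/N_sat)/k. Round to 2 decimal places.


PMSI from diatom colonization curve:
N / N_sat = 1204 / 1903 = 0.632685
1 - N/N_sat = 0.367315
ln(1 - N/N_sat) = -1.001535
t = -ln(1 - N/N_sat) / k = -(-1.001535) / 0.213 = 4.70 days

4.70


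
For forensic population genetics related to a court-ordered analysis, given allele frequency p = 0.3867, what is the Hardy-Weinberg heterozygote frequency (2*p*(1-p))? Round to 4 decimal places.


Hardy-Weinberg heterozygote frequency:
q = 1 - p = 1 - 0.3867 = 0.6133
2pq = 2 * 0.3867 * 0.6133 = 0.4743

0.4743


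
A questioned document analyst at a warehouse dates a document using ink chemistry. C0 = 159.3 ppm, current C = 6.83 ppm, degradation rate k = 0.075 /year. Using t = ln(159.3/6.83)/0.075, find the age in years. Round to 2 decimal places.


Document age estimation:
C0/C = 159.3 / 6.83 = 23.323572
ln(C0/C) = 3.149465
t = 3.149465 / 0.075 = 41.99 years

41.99


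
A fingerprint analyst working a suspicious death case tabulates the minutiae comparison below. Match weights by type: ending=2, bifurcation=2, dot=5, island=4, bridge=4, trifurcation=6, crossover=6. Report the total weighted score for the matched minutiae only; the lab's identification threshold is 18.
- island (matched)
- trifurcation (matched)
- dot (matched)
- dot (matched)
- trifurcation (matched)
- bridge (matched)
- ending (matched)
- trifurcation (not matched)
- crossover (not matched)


Weighted minutiae match score:
  island: matched, +4 (running total 4)
  trifurcation: matched, +6 (running total 10)
  dot: matched, +5 (running total 15)
  dot: matched, +5 (running total 20)
  trifurcation: matched, +6 (running total 26)
  bridge: matched, +4 (running total 30)
  ending: matched, +2 (running total 32)
  trifurcation: not matched, +0
  crossover: not matched, +0
Total score = 32
Threshold = 18; verdict = identification

32


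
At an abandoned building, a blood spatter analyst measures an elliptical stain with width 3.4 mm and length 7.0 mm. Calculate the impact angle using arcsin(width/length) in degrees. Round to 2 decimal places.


Blood spatter impact angle calculation:
width / length = 3.4 / 7.0 = 0.485714
angle = arcsin(0.485714)
angle = 29.06 degrees

29.06


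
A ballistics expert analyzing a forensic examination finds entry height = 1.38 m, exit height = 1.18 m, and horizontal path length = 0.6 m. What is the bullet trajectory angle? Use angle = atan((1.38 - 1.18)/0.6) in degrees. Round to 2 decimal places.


Bullet trajectory angle:
Height difference = 1.38 - 1.18 = 0.2 m
angle = atan(0.2 / 0.6)
angle = atan(0.333333)
angle = 18.43 degrees

18.43


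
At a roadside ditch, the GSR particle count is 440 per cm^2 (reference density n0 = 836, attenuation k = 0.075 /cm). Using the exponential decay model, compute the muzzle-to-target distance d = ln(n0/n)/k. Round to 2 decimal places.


GSR distance calculation:
n0/n = 836 / 440 = 1.9
ln(n0/n) = 0.641854
d = 0.641854 / 0.075 = 8.56 cm

8.56


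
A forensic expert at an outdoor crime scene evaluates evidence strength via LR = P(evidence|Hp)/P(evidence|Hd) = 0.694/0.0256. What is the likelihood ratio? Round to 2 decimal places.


Likelihood ratio calculation:
LR = P(E|Hp) / P(E|Hd)
LR = 0.694 / 0.0256
LR = 27.11

27.11


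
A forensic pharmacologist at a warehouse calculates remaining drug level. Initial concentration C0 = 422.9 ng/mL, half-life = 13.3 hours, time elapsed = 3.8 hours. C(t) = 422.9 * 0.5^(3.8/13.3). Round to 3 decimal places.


Drug concentration decay:
Number of half-lives = t / t_half = 3.8 / 13.3 = 0.285714
Decay factor = 0.5^0.285714 = 0.82033552
C(t) = 422.9 * 0.82033552 = 346.920 ng/mL

346.920


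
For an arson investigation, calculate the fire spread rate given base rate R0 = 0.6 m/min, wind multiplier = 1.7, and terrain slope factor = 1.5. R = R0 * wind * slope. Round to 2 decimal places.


Fire spread rate calculation:
R = R0 * wind_factor * slope_factor
= 0.6 * 1.7 * 1.5
= 1.02 * 1.5
= 1.53 m/min

1.53


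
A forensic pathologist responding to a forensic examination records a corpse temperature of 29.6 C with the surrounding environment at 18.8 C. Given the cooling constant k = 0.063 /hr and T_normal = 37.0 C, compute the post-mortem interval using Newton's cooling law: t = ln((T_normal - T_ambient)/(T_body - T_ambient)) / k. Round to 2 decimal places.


Using Newton's law of cooling:
t = ln((T_normal - T_ambient) / (T_body - T_ambient)) / k
T_normal - T_ambient = 18.2
T_body - T_ambient = 10.8
Ratio = 1.685185
ln(ratio) = 0.521875
t = 0.521875 / 0.063 = 8.28 hours

8.28


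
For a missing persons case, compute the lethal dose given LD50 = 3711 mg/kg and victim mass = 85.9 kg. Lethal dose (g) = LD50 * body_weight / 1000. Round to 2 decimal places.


Lethal dose calculation:
Lethal dose = LD50 * body_weight / 1000
= 3711 * 85.9 / 1000
= 318774.9 / 1000
= 318.77 g

318.77


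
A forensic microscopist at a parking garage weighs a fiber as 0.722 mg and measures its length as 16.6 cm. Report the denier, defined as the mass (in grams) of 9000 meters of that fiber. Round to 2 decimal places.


Denier calculation:
Mass in grams = 0.722 mg / 1000 = 0.000722 g
Length in meters = 16.6 cm / 100 = 0.166 m
Linear density = mass / length = 0.000722 / 0.166 = 0.0043494 g/m
Denier = (g/m) * 9000 = 0.0043494 * 9000 = 39.14

39.14


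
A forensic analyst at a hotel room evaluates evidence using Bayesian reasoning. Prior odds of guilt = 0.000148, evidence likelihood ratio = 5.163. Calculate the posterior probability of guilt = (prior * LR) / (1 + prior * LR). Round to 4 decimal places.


Bayesian evidence evaluation:
Posterior odds = prior_odds * LR = 0.000148 * 5.163 = 0.000764124
Posterior probability = posterior_odds / (1 + posterior_odds)
= 0.000764124 / (1 + 0.000764124)
= 0.000764124 / 1.000764124
= 0.0008

0.0008


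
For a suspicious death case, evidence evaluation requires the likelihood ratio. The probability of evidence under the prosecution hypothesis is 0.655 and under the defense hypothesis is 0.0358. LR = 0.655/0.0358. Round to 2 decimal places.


Likelihood ratio calculation:
LR = P(E|Hp) / P(E|Hd)
LR = 0.655 / 0.0358
LR = 18.30

18.30


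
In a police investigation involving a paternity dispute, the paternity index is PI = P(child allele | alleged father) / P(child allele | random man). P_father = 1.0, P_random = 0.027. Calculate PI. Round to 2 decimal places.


Paternity Index calculation:
PI = P(allele|father) / P(allele|random)
PI = 1.0 / 0.027
PI = 37.04

37.04


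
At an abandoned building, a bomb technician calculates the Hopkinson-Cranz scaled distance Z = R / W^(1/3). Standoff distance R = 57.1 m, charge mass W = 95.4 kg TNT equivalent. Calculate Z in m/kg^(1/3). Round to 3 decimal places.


Scaled distance calculation:
W^(1/3) = 95.4^(1/3) = 4.569298
Z = R / W^(1/3) = 57.1 / 4.569298
Z = 12.496 m/kg^(1/3)

12.496


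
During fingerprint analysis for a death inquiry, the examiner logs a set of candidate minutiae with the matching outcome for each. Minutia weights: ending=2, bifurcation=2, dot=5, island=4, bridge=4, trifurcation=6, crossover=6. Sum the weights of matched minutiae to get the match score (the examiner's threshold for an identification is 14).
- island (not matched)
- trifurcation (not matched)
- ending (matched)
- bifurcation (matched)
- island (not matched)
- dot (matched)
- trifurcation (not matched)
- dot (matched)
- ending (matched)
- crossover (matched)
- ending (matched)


Weighted minutiae match score:
  island: not matched, +0
  trifurcation: not matched, +0
  ending: matched, +2 (running total 2)
  bifurcation: matched, +2 (running total 4)
  island: not matched, +0
  dot: matched, +5 (running total 9)
  trifurcation: not matched, +0
  dot: matched, +5 (running total 14)
  ending: matched, +2 (running total 16)
  crossover: matched, +6 (running total 22)
  ending: matched, +2 (running total 24)
Total score = 24
Threshold = 14; verdict = identification

24


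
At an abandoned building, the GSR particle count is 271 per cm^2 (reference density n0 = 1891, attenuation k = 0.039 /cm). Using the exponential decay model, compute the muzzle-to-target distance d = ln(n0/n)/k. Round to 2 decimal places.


GSR distance calculation:
n0/n = 1891 / 271 = 6.97786
ln(n0/n) = 1.942742
d = 1.942742 / 0.039 = 49.81 cm

49.81


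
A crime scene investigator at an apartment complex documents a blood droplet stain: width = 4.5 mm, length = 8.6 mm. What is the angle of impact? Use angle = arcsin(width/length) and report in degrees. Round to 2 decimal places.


Blood spatter impact angle calculation:
width / length = 4.5 / 8.6 = 0.523256
angle = arcsin(0.523256)
angle = 31.55 degrees

31.55


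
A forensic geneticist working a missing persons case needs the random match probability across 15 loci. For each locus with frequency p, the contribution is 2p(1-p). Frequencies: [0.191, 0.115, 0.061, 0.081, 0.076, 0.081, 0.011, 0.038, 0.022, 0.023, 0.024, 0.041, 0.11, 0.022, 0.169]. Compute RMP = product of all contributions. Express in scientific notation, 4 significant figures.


Computing RMP for 15 loci:
Locus 1: 2 * 0.191 * 0.809 = 0.309038
Locus 2: 2 * 0.115 * 0.885 = 0.20355
Locus 3: 2 * 0.061 * 0.939 = 0.114558
Locus 4: 2 * 0.081 * 0.919 = 0.148878
Locus 5: 2 * 0.076 * 0.924 = 0.140448
Locus 6: 2 * 0.081 * 0.919 = 0.148878
Locus 7: 2 * 0.011 * 0.989 = 0.021758
Locus 8: 2 * 0.038 * 0.962 = 0.073112
Locus 9: 2 * 0.022 * 0.978 = 0.043032
Locus 10: 2 * 0.023 * 0.977 = 0.044942
Locus 11: 2 * 0.024 * 0.976 = 0.046848
Locus 12: 2 * 0.041 * 0.959 = 0.078638
Locus 13: 2 * 0.11 * 0.89 = 0.1958
Locus 14: 2 * 0.022 * 0.978 = 0.043032
Locus 15: 2 * 0.169 * 0.831 = 0.280878
RMP = 6.017e-16

6.017e-16


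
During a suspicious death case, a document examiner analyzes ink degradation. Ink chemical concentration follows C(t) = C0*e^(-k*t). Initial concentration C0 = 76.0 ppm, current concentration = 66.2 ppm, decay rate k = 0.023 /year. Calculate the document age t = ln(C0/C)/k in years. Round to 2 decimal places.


Document age estimation:
C0/C = 76.0 / 66.2 = 1.148036
ln(C0/C) = 0.138053
t = 0.138053 / 0.023 = 6.00 years

6.00


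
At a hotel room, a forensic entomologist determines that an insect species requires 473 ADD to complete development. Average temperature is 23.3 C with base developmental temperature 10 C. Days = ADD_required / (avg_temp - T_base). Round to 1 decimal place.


Insect development time:
Effective temperature = avg_temp - T_base = 23.3 - 10 = 13.3 C
Days = ADD / effective_temp = 473 / 13.3 = 35.6 days

35.6


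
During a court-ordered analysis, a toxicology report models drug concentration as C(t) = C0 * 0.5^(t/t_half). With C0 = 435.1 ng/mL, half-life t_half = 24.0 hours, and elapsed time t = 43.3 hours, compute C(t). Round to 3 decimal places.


Drug concentration decay:
Number of half-lives = t / t_half = 43.3 / 24.0 = 1.804167
Decay factor = 0.5^1.804167 = 0.28634633
C(t) = 435.1 * 0.28634633 = 124.589 ng/mL

124.589


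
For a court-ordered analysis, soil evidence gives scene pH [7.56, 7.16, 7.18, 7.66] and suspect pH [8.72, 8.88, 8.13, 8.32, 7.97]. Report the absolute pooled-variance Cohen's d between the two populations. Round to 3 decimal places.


Pooled-variance Cohen's d for soil pH comparison:
Scene mean = 29.56 / 4 = 7.39
Suspect mean = 42.02 / 5 = 8.404
Scene sample variance s_s^2 = 0.066267
Suspect sample variance s_c^2 = 0.14923
Pooled variance = ((n_s-1)*s_s^2 + (n_c-1)*s_c^2) / (n_s + n_c - 2) = 0.113674
Pooled SD = sqrt(0.113674) = 0.337156
Mean difference = -1.014
|d| = |-1.014| / 0.337156 = 3.008

3.008


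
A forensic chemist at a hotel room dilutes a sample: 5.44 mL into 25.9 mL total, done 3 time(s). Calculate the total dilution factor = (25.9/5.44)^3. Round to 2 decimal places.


Dilution factor calculation:
Single dilution = V_total / V_sample = 25.9 / 5.44 ≈ 4.761029
Number of dilutions = 3
Total DF = (25.9 / 5.44)^3 (full precision, rounded at the end) = 107.92

107.92


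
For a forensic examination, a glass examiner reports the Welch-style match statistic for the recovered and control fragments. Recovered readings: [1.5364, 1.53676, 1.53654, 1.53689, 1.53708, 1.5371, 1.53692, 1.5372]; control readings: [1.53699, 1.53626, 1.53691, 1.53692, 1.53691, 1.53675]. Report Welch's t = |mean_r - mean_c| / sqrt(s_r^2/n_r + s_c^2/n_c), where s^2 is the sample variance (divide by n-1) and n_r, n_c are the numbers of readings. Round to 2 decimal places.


Welch's t-criterion for glass RI comparison:
Recovered mean = sum / n_r = 12.29489 / 8 = 1.5368613
Control mean = sum / n_c = 9.22074 / 6 = 1.53679
Recovered sample variance s_r^2 = 7.85839e-08
Control sample variance s_c^2 = 7.364e-08
Welch SE (unpooled) = sqrt(s_r^2/n_r + s_c^2/n_c) = sqrt(9.82299e-09 + 1.22733e-08) = sqrt(2.20963e-08) = 0.000148648
|mean_r - mean_c| = 7.125e-05
t = 7.125e-05 / 0.000148648 = 0.48

0.48


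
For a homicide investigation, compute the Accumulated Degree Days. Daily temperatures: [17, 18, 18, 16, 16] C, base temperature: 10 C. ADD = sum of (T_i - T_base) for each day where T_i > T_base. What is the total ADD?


Computing ADD day by day:
Day 1: max(0, 17 - 10) = 7
Day 2: max(0, 18 - 10) = 8
Day 3: max(0, 18 - 10) = 8
Day 4: max(0, 16 - 10) = 6
Day 5: max(0, 16 - 10) = 6
Total ADD = 35

35


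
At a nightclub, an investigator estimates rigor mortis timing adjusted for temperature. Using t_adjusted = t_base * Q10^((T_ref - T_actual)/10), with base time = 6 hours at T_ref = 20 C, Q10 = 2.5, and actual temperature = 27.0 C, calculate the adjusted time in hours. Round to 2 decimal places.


Rigor mortis time adjustment:
Exponent = (T_ref - T_actual) / 10 = (20 - 27.0) / 10 = -0.7
Q10 factor = 2.5^-0.7 = 0.52655
t_adjusted = 6 * 0.52655 = 3.16 hours

3.16


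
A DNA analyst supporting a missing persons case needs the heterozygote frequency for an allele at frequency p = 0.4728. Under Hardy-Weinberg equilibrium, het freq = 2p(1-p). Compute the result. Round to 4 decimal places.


Hardy-Weinberg heterozygote frequency:
q = 1 - p = 1 - 0.4728 = 0.5272
2pq = 2 * 0.4728 * 0.5272 = 0.4985

0.4985


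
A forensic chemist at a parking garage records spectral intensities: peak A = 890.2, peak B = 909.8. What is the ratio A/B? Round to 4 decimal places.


Spectral peak ratio:
Peak A = 890.2 counts
Peak B = 909.8 counts
Ratio = 890.2 / 909.8 = 0.9785

0.9785


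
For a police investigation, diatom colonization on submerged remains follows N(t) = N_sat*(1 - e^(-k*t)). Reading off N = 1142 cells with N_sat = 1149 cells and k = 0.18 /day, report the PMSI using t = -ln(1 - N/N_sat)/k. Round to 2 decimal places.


PMSI from diatom colonization curve:
N / N_sat = 1142 / 1149 = 0.993908
1 - N/N_sat = 0.006092
ln(1 - N/N_sat) = -5.100779
t = -ln(1 - N/N_sat) / k = -(-5.100779) / 0.18 = 28.34 days

28.34


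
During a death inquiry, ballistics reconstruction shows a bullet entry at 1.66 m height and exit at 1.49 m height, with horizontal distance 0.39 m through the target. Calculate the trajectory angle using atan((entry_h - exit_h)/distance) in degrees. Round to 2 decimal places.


Bullet trajectory angle:
Height difference = 1.66 - 1.49 = 0.17 m
angle = atan(0.17 / 0.39)
angle = atan(0.435897)
angle = 23.55 degrees

23.55


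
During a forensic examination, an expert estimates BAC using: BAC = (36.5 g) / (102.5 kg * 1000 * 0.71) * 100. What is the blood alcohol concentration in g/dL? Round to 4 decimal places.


Applying the Widmark formula:
BAC = (dose_g / (body_wt * 1000 * r)) * 100
Denominator = 102.5 * 1000 * 0.71 = 72775
BAC = (36.5 / 72775) * 100
BAC = 0.0502 g/dL

0.0502


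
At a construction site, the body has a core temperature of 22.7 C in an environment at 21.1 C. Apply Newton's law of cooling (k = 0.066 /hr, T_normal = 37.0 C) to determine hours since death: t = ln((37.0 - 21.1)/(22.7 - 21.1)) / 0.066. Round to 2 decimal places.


Using Newton's law of cooling:
t = ln((T_normal - T_ambient) / (T_body - T_ambient)) / k
T_normal - T_ambient = 15.9
T_body - T_ambient = 1.6
Ratio = 9.9375
ln(ratio) = 2.296315
t = 2.296315 / 0.066 = 34.79 hours

34.79


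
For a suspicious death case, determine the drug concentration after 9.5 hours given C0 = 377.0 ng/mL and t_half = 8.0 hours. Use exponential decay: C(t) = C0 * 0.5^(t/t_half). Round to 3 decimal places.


Drug concentration decay:
Number of half-lives = t / t_half = 9.5 / 8.0 = 1.1875
Decay factor = 0.5^1.1875 = 0.43906304
C(t) = 377.0 * 0.43906304 = 165.527 ng/mL

165.527


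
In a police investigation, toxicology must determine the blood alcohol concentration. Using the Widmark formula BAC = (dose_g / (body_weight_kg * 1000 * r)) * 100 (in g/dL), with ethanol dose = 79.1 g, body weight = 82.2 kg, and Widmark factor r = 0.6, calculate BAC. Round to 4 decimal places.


Applying the Widmark formula:
BAC = (dose_g / (body_wt * 1000 * r)) * 100
Denominator = 82.2 * 1000 * 0.6 = 49320
BAC = (79.1 / 49320) * 100
BAC = 0.1604 g/dL

0.1604


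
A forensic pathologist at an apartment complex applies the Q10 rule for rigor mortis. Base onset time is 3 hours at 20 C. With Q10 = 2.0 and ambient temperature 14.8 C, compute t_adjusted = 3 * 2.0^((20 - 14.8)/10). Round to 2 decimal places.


Rigor mortis time adjustment:
Exponent = (T_ref - T_actual) / 10 = (20 - 14.8) / 10 = 0.52
Q10 factor = 2.0^0.52 = 1.43396
t_adjusted = 3 * 1.43396 = 4.30 hours

4.30


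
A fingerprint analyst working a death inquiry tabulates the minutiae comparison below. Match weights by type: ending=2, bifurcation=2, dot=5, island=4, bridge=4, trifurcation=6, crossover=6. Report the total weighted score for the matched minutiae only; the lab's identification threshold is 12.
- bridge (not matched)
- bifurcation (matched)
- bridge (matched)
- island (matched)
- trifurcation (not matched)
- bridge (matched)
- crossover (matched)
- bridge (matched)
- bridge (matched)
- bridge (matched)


Weighted minutiae match score:
  bridge: not matched, +0
  bifurcation: matched, +2 (running total 2)
  bridge: matched, +4 (running total 6)
  island: matched, +4 (running total 10)
  trifurcation: not matched, +0
  bridge: matched, +4 (running total 14)
  crossover: matched, +6 (running total 20)
  bridge: matched, +4 (running total 24)
  bridge: matched, +4 (running total 28)
  bridge: matched, +4 (running total 32)
Total score = 32
Threshold = 12; verdict = identification

32


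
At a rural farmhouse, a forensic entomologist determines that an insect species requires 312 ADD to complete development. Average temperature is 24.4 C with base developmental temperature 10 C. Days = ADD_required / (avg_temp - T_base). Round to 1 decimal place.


Insect development time:
Effective temperature = avg_temp - T_base = 24.4 - 10 = 14.4 C
Days = ADD / effective_temp = 312 / 14.4 = 21.7 days

21.7


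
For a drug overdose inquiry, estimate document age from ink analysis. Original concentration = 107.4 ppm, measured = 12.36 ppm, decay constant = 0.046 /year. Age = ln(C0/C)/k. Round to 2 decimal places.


Document age estimation:
C0/C = 107.4 / 12.36 = 8.68932
ln(C0/C) = 2.162095
t = 2.162095 / 0.046 = 47.00 years

47.00


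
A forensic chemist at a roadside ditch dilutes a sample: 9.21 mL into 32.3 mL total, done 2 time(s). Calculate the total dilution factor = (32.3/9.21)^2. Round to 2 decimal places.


Dilution factor calculation:
Single dilution = V_total / V_sample = 32.3 / 9.21 ≈ 3.507058
Number of dilutions = 2
Total DF = (32.3 / 9.21)^2 (full precision, rounded at the end) = 12.30

12.30


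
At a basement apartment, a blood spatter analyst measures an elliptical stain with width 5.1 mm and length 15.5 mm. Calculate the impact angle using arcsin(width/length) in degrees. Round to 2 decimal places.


Blood spatter impact angle calculation:
width / length = 5.1 / 15.5 = 0.329032
angle = arcsin(0.329032)
angle = 19.21 degrees

19.21


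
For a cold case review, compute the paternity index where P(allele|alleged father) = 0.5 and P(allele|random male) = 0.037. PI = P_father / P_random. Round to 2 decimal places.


Paternity Index calculation:
PI = P(allele|father) / P(allele|random)
PI = 0.5 / 0.037
PI = 13.51

13.51


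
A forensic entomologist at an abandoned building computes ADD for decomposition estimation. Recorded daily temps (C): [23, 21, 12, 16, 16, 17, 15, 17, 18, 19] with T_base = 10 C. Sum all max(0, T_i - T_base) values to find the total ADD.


Computing ADD day by day:
Day 1: max(0, 23 - 10) = 13
Day 2: max(0, 21 - 10) = 11
Day 3: max(0, 12 - 10) = 2
Day 4: max(0, 16 - 10) = 6
Day 5: max(0, 16 - 10) = 6
Day 6: max(0, 17 - 10) = 7
Day 7: max(0, 15 - 10) = 5
Day 8: max(0, 17 - 10) = 7
Day 9: max(0, 18 - 10) = 8
Day 10: max(0, 19 - 10) = 9
Total ADD = 74

74


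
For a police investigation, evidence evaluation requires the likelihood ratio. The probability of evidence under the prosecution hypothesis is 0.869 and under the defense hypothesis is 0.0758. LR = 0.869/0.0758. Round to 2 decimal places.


Likelihood ratio calculation:
LR = P(E|Hp) / P(E|Hd)
LR = 0.869 / 0.0758
LR = 11.46

11.46


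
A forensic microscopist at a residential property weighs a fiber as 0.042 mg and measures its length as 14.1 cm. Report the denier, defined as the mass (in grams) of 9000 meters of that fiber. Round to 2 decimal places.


Denier calculation:
Mass in grams = 0.042 mg / 1000 = 0.000042 g
Length in meters = 14.1 cm / 100 = 0.141 m
Linear density = mass / length = 0.000042 / 0.141 = 0.00029787 g/m
Denier = (g/m) * 9000 = 0.00029787 * 9000 = 2.68

2.68


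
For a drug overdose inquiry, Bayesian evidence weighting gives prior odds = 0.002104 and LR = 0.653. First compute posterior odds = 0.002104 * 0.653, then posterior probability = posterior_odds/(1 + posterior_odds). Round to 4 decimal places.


Bayesian evidence evaluation:
Posterior odds = prior_odds * LR = 0.002104 * 0.653 = 0.001373912
Posterior probability = posterior_odds / (1 + posterior_odds)
= 0.001373912 / (1 + 0.001373912)
= 0.001373912 / 1.001373912
= 0.0014

0.0014


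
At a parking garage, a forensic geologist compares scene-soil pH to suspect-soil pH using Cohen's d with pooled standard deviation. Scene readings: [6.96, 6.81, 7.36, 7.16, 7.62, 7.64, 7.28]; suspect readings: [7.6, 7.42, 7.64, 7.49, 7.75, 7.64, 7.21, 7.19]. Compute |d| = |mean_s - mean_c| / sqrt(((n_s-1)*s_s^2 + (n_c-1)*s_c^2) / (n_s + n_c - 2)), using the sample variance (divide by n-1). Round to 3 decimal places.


Pooled-variance Cohen's d for soil pH comparison:
Scene mean = 50.83 / 7 = 7.261429
Suspect mean = 59.94 / 8 = 7.4925
Scene sample variance s_s^2 = 0.097814
Suspect sample variance s_c^2 = 0.042564
Pooled variance = ((n_s-1)*s_s^2 + (n_c-1)*s_c^2) / (n_s + n_c - 2) = 0.068064
Pooled SD = sqrt(0.068064) = 0.260891
Mean difference = -0.231071
|d| = |-0.231071| / 0.260891 = 0.886

0.886


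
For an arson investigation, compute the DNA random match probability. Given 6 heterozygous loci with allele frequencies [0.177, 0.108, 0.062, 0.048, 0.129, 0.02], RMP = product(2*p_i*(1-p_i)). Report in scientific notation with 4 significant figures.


Computing RMP for 6 loci:
Locus 1: 2 * 0.177 * 0.823 = 0.291342
Locus 2: 2 * 0.108 * 0.892 = 0.192672
Locus 3: 2 * 0.062 * 0.938 = 0.116312
Locus 4: 2 * 0.048 * 0.952 = 0.091392
Locus 5: 2 * 0.129 * 0.871 = 0.224718
Locus 6: 2 * 0.02 * 0.98 = 0.0392
RMP = 5.256e-06

5.256e-06


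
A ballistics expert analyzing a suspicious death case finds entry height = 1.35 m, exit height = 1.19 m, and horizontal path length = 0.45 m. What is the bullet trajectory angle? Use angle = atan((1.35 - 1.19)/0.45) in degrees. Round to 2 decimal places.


Bullet trajectory angle:
Height difference = 1.35 - 1.19 = 0.16 m
angle = atan(0.16 / 0.45)
angle = atan(0.355556)
angle = 19.57 degrees

19.57


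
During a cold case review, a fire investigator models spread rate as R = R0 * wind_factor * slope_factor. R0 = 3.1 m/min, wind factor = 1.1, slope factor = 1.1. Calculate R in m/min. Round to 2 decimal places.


Fire spread rate calculation:
R = R0 * wind_factor * slope_factor
= 3.1 * 1.1 * 1.1
= 3.41 * 1.1
= 3.75 m/min

3.75


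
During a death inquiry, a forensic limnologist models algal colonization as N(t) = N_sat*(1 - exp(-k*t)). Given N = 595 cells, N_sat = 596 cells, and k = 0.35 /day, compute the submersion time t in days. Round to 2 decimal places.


PMSI from diatom colonization curve:
N / N_sat = 595 / 596 = 0.998322
1 - N/N_sat = 0.001678
ln(1 - N/N_sat) = -6.390153
t = -ln(1 - N/N_sat) / k = -(-6.390153) / 0.35 = 18.26 days

18.26


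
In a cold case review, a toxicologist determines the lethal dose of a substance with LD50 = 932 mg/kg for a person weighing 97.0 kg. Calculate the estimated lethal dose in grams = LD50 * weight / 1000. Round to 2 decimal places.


Lethal dose calculation:
Lethal dose = LD50 * body_weight / 1000
= 932 * 97.0 / 1000
= 90404 / 1000
= 90.40 g

90.40


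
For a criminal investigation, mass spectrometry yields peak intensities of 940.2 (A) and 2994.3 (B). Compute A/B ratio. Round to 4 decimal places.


Spectral peak ratio:
Peak A = 940.2 counts
Peak B = 2994.3 counts
Ratio = 940.2 / 2994.3 = 0.3140

0.3140


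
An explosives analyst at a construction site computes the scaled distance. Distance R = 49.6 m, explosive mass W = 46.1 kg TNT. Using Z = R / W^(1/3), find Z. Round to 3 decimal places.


Scaled distance calculation:
W^(1/3) = 46.1^(1/3) = 3.585642
Z = R / W^(1/3) = 49.6 / 3.585642
Z = 13.833 m/kg^(1/3)

13.833


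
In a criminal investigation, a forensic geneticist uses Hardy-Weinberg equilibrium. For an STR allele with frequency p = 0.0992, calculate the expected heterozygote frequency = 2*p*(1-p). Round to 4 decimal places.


Hardy-Weinberg heterozygote frequency:
q = 1 - p = 1 - 0.0992 = 0.9008
2pq = 2 * 0.0992 * 0.9008 = 0.1787

0.1787


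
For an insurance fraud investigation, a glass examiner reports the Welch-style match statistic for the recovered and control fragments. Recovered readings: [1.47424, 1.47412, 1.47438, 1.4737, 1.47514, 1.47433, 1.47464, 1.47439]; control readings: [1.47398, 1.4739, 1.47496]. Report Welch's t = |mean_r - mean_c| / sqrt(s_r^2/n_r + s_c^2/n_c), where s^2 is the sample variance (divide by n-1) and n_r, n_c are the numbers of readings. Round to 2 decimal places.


Welch's t-criterion for glass RI comparison:
Recovered mean = sum / n_r = 11.79494 / 8 = 1.4743675
Control mean = sum / n_c = 4.42284 / 3 = 1.47428
Recovered sample variance s_r^2 = 1.70879e-07
Control sample variance s_c^2 = 3.484e-07
Welch SE (unpooled) = sqrt(s_r^2/n_r + s_c^2/n_c) = sqrt(2.13598e-08 + 1.16133e-07) = sqrt(1.37493e-07) = 0.0003708
|mean_r - mean_c| = 8.75e-05
t = 8.75e-05 / 0.0003708 = 0.24

0.24


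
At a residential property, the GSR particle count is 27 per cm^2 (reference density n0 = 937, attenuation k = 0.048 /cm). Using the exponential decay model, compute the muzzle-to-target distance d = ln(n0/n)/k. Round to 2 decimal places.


GSR distance calculation:
n0/n = 937 / 27 = 34.703704
ln(n0/n) = 3.546846
d = 3.546846 / 0.048 = 73.89 cm

73.89


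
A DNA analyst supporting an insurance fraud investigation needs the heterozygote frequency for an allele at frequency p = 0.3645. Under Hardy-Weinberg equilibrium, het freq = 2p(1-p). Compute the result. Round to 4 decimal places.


Hardy-Weinberg heterozygote frequency:
q = 1 - p = 1 - 0.3645 = 0.6355
2pq = 2 * 0.3645 * 0.6355 = 0.4633

0.4633


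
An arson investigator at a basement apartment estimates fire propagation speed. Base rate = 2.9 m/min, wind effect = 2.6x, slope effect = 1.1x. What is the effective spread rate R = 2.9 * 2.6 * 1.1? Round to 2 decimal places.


Fire spread rate calculation:
R = R0 * wind_factor * slope_factor
= 2.9 * 2.6 * 1.1
= 7.54 * 1.1
= 8.29 m/min

8.29


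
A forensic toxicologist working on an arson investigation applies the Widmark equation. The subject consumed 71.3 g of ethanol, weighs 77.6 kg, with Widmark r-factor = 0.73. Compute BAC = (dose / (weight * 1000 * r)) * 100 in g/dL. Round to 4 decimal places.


Applying the Widmark formula:
BAC = (dose_g / (body_wt * 1000 * r)) * 100
Denominator = 77.6 * 1000 * 0.73 = 56648
BAC = (71.3 / 56648) * 100
BAC = 0.1259 g/dL

0.1259


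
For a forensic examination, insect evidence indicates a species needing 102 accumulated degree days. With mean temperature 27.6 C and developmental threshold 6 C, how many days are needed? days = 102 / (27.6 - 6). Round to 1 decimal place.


Insect development time:
Effective temperature = avg_temp - T_base = 27.6 - 6 = 21.6 C
Days = ADD / effective_temp = 102 / 21.6 = 4.7 days

4.7


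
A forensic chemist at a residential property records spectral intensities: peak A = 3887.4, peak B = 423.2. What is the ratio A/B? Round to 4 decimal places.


Spectral peak ratio:
Peak A = 3887.4 counts
Peak B = 423.2 counts
Ratio = 3887.4 / 423.2 = 9.1857

9.1857


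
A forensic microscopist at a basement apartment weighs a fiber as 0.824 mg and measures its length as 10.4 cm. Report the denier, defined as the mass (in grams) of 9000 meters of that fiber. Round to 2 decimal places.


Denier calculation:
Mass in grams = 0.824 mg / 1000 = 0.000824 g
Length in meters = 10.4 cm / 100 = 0.104 m
Linear density = mass / length = 0.000824 / 0.104 = 0.00792308 g/m
Denier = (g/m) * 9000 = 0.00792308 * 9000 = 71.31

71.31


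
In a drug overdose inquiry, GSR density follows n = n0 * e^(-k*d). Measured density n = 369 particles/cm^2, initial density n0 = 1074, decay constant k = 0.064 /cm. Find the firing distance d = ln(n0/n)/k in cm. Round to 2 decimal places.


GSR distance calculation:
n0/n = 1074 / 369 = 2.910569
ln(n0/n) = 1.068349
d = 1.068349 / 0.064 = 16.69 cm

16.69


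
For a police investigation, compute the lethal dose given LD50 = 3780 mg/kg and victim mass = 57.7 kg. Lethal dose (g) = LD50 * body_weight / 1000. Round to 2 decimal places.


Lethal dose calculation:
Lethal dose = LD50 * body_weight / 1000
= 3780 * 57.7 / 1000
= 218106 / 1000
= 218.11 g

218.11


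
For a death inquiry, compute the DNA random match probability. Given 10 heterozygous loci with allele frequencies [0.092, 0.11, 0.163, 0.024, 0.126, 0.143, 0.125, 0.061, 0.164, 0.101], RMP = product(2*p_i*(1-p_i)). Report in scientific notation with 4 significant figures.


Computing RMP for 10 loci:
Locus 1: 2 * 0.092 * 0.908 = 0.167072
Locus 2: 2 * 0.11 * 0.89 = 0.1958
Locus 3: 2 * 0.163 * 0.837 = 0.272862
Locus 4: 2 * 0.024 * 0.976 = 0.046848
Locus 5: 2 * 0.126 * 0.874 = 0.220248
Locus 6: 2 * 0.143 * 0.857 = 0.245102
Locus 7: 2 * 0.125 * 0.875 = 0.21875
Locus 8: 2 * 0.061 * 0.939 = 0.114558
Locus 9: 2 * 0.164 * 0.836 = 0.274208
Locus 10: 2 * 0.101 * 0.899 = 0.181598
RMP = 2.817e-08

2.817e-08


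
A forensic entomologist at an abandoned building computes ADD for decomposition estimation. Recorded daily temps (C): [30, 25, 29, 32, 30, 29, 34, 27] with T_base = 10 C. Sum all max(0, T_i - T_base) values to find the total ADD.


Computing ADD day by day:
Day 1: max(0, 30 - 10) = 20
Day 2: max(0, 25 - 10) = 15
Day 3: max(0, 29 - 10) = 19
Day 4: max(0, 32 - 10) = 22
Day 5: max(0, 30 - 10) = 20
Day 6: max(0, 29 - 10) = 19
Day 7: max(0, 34 - 10) = 24
Day 8: max(0, 27 - 10) = 17
Total ADD = 156

156


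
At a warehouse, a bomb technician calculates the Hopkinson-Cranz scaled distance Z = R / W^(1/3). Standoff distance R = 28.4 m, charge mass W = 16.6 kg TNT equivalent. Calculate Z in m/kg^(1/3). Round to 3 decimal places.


Scaled distance calculation:
W^(1/3) = 16.6^(1/3) = 2.550954
Z = R / W^(1/3) = 28.4 / 2.550954
Z = 11.133 m/kg^(1/3)

11.133


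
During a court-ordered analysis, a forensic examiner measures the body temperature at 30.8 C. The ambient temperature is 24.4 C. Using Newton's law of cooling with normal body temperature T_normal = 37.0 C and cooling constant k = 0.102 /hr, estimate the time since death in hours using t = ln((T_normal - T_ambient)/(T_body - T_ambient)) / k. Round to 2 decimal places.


Using Newton's law of cooling:
t = ln((T_normal - T_ambient) / (T_body - T_ambient)) / k
T_normal - T_ambient = 12.6
T_body - T_ambient = 6.4
Ratio = 1.96875
ln(ratio) = 0.677399
t = 0.677399 / 0.102 = 6.64 hours

6.64


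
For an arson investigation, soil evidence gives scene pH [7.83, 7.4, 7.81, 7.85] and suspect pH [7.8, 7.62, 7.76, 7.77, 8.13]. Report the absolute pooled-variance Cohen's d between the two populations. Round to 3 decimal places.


Pooled-variance Cohen's d for soil pH comparison:
Scene mean = 30.89 / 4 = 7.7225
Suspect mean = 39.08 / 5 = 7.816
Scene sample variance s_s^2 = 0.046492
Suspect sample variance s_c^2 = 0.03563
Pooled variance = ((n_s-1)*s_s^2 + (n_c-1)*s_c^2) / (n_s + n_c - 2) = 0.040285
Pooled SD = sqrt(0.040285) = 0.200711
Mean difference = -0.0935
|d| = |-0.0935| / 0.200711 = 0.466

0.466


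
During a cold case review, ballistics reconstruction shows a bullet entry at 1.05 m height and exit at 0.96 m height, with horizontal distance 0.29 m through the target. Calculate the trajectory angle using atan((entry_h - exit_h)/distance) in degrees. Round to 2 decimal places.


Bullet trajectory angle:
Height difference = 1.05 - 0.96 = 0.09 m
angle = atan(0.09 / 0.29)
angle = atan(0.310345)
angle = 17.24 degrees

17.24


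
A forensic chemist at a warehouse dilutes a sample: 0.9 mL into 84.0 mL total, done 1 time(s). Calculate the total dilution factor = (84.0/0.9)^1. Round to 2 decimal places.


Dilution factor calculation:
Single dilution = V_total / V_sample = 84.0 / 0.9 ≈ 93.333333
Number of dilutions = 1
Total DF = (84.0 / 0.9)^1 (full precision, rounded at the end) = 93.33

93.33


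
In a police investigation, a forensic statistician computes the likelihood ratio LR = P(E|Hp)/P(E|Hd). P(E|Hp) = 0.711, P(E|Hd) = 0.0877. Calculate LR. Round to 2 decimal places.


Likelihood ratio calculation:
LR = P(E|Hp) / P(E|Hd)
LR = 0.711 / 0.0877
LR = 8.11

8.11


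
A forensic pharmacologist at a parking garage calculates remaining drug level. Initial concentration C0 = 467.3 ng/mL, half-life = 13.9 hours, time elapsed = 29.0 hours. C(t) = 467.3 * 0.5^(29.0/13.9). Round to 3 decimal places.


Drug concentration decay:
Number of half-lives = t / t_half = 29.0 / 13.9 = 2.086331
Decay factor = 0.5^2.086331 = 0.23547879
C(t) = 467.3 * 0.23547879 = 110.039 ng/mL

110.039


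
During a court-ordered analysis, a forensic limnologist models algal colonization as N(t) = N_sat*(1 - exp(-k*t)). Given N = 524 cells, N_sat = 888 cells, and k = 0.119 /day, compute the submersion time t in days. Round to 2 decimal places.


PMSI from diatom colonization curve:
N / N_sat = 524 / 888 = 0.59009
1 - N/N_sat = 0.40991
ln(1 - N/N_sat) = -0.891818
t = -ln(1 - N/N_sat) / k = -(-0.891818) / 0.119 = 7.49 days

7.49


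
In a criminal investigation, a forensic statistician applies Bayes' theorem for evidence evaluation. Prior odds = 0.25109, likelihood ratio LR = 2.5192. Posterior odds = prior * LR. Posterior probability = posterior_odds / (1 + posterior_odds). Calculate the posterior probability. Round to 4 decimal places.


Bayesian evidence evaluation:
Posterior odds = prior_odds * LR = 0.25109 * 2.5192 = 0.6325459
Posterior probability = posterior_odds / (1 + posterior_odds)
= 0.6325459 / (1 + 0.6325459)
= 0.6325459 / 1.6325459
= 0.3875

0.3875


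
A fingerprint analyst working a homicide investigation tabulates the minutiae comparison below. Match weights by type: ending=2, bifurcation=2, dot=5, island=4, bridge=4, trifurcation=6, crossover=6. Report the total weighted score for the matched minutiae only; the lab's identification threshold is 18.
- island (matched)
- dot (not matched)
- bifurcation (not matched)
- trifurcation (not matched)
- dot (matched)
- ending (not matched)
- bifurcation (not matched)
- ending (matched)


Weighted minutiae match score:
  island: matched, +4 (running total 4)
  dot: not matched, +0
  bifurcation: not matched, +0
  trifurcation: not matched, +0
  dot: matched, +5 (running total 9)
  ending: not matched, +0
  bifurcation: not matched, +0
  ending: matched, +2 (running total 11)
Total score = 11
Threshold = 18; verdict = inconclusive

11


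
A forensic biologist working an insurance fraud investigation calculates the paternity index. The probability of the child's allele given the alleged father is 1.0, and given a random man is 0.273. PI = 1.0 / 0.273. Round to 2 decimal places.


Paternity Index calculation:
PI = P(allele|father) / P(allele|random)
PI = 1.0 / 0.273
PI = 3.66

3.66
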